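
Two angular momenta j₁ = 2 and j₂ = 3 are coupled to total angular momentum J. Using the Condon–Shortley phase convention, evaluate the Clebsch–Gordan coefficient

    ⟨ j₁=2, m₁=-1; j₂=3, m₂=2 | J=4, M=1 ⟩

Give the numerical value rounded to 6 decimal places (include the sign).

-0.591608

j₁+j₂−J=1  J+j₁−j₂=3  J−j₁+j₂=5  j₁+j₂+J+1=10
(j₁±m₁, j₂±m₂, J±M) = (1,3,5,1,5,3)
P² = 6480/7
sum k=0..1:
  [0] +1/720 = 1/720
  [1] −1/48 = -1/48
S = -7/360
C² = P²·S² = 7/20 ; C = -0.591608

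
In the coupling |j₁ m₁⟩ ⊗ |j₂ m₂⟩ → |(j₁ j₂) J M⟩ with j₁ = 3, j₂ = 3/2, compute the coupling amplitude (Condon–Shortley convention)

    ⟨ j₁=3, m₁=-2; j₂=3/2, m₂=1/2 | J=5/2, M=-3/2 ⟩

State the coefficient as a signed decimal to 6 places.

+0.267261  (= +√(1/14))

triangle: 2!*4!*1!/8! = 48/40320
(j±m)!: 1!*5!*2!*1!*1!*4! = 5760
prefactor² = (2J+1)*Δ*N² = 288/7
  k=1: −1/(1!*1!*4!*1!*0!*0!) = -1/24
  k=2: +1/(2!*0!*3!*0!*1!*1!) = 1/12
Σ = 1/24  ⇒  CG² = 288/7*1/24² = 1/14
CG = +√(1/14) = +0.267261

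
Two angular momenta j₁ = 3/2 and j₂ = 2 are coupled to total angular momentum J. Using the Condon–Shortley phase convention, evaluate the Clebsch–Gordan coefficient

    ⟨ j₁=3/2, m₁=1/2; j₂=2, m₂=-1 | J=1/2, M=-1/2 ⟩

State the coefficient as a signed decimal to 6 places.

triangle: 3!·0!·1!/5! = 6/120
(j±m)!: 2!·1!·1!·3!·0!·1! = 12
prefactor² = (2J+1)·Δ·N² = 6/5
  k=1: −1/(1!·2!·0!·0!·0!·1!) = -1/2
Σ = -1/2  ⇒  CG² = 6/5·(-1/2)² = 3/10
CG = −√(3/10) = -0.547723

-0.547723  (= −√(3/10))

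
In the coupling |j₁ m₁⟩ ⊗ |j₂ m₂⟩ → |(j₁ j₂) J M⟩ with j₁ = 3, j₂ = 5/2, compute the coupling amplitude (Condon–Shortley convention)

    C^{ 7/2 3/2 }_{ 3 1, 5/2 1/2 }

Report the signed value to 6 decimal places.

j₁+j₂−J=2  J+j₁−j₂=4  J−j₁+j₂=3  j₁+j₂+J+1=10
(j₁±m₁, j₂±m₂, J±M) = (4,2,3,2,5,2)
P² = 3072/35
sum k=0..2:
  [0] +1/48 = 1/48
  [1] −1/12 = -1/12
  [2] +1/96 = 1/96
S = -5/96
C² = P²·S² = 5/21 ; C = -0.487950

-0.487950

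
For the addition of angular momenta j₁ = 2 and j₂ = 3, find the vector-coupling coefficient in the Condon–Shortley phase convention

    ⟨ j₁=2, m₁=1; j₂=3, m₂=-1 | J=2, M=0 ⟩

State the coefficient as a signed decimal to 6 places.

j₁+j₂−J=3  J+j₁−j₂=1  J−j₁+j₂=3  j₁+j₂+J+1=8
(j₁±m₁, j₂±m₂, J±M) = (3,1,2,4,2,2)
P² = 36/7
sum k=0..1:
  [0] +1/12 = 1/12
  [1] −1/4 = -1/4
S = -1/6
C² = P²·S² = 1/7 ; C = -0.377964

-0.377964  (= −√(1/7))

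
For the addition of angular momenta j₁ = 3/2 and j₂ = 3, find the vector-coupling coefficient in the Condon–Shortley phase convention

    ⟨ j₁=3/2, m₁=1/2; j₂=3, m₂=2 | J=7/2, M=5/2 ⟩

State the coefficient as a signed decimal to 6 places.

−√(1/7) = -0.377964

√[8·1!2!5!/9! · 2!1!5!1!6!1!] = √(6400/7)
  +(−1)^0/∏(0,1,1,5,1,0)! = 1/120  (running 1/120)
  +(−1)^1/∏(1,0,0,4,2,1)! = -1/48  (running -1/80)
⟨..|..⟩ = √(6400/7)·(-1/80) = -0.377964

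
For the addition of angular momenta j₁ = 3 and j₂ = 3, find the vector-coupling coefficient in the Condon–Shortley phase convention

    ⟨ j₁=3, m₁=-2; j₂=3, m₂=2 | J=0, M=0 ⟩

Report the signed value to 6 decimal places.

−√(1/7) ≈ -0.377964

√[1·6!0!0!/7! · 1!5!5!1!0!0!] = √(14400/7)
  +(−1)^5/∏(5,1,0,0,0,0)! = -1/120  (running -1/120)
⟨..|..⟩ = √(14400/7)·(-1/120) = -0.377964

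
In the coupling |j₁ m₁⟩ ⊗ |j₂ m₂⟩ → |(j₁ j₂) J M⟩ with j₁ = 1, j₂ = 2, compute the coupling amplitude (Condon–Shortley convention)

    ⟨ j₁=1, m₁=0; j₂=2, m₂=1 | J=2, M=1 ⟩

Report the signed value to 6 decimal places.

−√(1/6) = -0.408248

√[5·1!1!3!/6! · 1!1!3!1!3!1!] = √(3/2)
  +(−1)^0/∏(0,1,1,3,0,0)! = 1/6  (running 1/6)
  +(−1)^1/∏(1,0,0,2,1,1)! = -1/2  (running -1/3)
⟨..|..⟩ = √(3/2)·(-1/3) = -0.408248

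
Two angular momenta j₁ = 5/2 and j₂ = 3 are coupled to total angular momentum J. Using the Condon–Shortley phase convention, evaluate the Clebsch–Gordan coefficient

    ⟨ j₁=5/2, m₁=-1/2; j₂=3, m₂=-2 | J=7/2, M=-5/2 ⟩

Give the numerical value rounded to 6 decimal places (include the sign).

-0.178174  (= −√(2/63))

j₁+j₂−J=2  J+j₁−j₂=3  J−j₁+j₂=4  j₁+j₂+J+1=10
(j₁±m₁, j₂±m₂, J±M) = (2,3,1,5,1,6)
P² = 4608/7
sum k=0..1:
  [0] +1/72 = 1/72
  [1] −1/48 = -1/48
S = -1/144
C² = P²·S² = 2/63 ; C = -0.178174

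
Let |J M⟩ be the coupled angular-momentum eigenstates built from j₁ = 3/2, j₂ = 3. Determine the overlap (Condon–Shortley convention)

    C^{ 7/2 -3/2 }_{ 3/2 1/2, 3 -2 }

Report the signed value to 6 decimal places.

+0.654654  (= +√(3/7))

√[8·1!2!5!/9! · 2!1!1!5!2!5!] = √(6400/21)
  +(−1)^0/∏(0,1,1,1,1,4)! = 1/24  (running 1/24)
  +(−1)^1/∏(1,0,0,0,2,5)! = -1/240  (running 3/80)
⟨..|..⟩ = √(6400/21)·(3/80) = +0.654654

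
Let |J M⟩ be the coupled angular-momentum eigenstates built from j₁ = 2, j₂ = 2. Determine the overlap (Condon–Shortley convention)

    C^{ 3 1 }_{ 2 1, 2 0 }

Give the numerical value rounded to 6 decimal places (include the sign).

+√(1/5) ≈ +0.447214

√[7·1!3!3!/8! · 3!1!2!2!4!2!] = √(36/5)
  +(−1)^0/∏(0,1,1,2,2,1)! = 1/4  (running 1/4)
  +(−1)^1/∏(1,0,0,1,3,2)! = -1/12  (running 1/6)
⟨..|..⟩ = √(36/5)·(1/6) = +0.447214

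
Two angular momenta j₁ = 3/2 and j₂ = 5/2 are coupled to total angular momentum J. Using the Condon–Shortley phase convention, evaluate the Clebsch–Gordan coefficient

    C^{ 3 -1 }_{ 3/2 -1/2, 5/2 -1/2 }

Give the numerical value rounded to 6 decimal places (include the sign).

triangle: 1!×2!×4!/8! = 48/40320
(j±m)!: 1!×2!×2!×3!×2!×4! = 1152
prefactor² = (2J+1)×Δ×N² = 48/5
  k=0: +1/(0!×1!×2!×2!×0!×2!) = 1/8
  k=1: −1/(1!×0!×1!×1!×1!×3!) = -1/6
Σ = -1/24  ⇒  CG² = 48/5×(-1/24)² = 1/60
CG = −√(1/60) = -0.129099

−√(1/60) ≈ -0.129099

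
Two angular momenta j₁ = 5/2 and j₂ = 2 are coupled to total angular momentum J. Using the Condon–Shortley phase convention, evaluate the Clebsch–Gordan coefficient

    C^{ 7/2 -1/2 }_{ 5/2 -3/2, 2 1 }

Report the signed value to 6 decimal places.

−√(121/315) = -0.619780

√[8·1!4!3!/9! · 1!4!3!1!3!4!] = √(2304/35)
  +(−1)^0/∏(0,1,4,3,0,0)! = 1/144  (running 1/144)
  +(−1)^1/∏(1,0,3,2,1,1)! = -1/12  (running -11/144)
⟨..|..⟩ = √(2304/35)·(-11/144) = -0.619780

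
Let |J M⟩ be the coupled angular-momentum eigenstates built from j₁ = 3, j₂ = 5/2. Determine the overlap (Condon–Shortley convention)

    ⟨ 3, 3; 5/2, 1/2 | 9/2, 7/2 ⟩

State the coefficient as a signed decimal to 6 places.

j₁+j₂−J=1  J+j₁−j₂=5  J−j₁+j₂=4  j₁+j₂+J+1=11
(j₁±m₁, j₂±m₂, J±M) = (6,0,3,2,8,1)
P² = 2764800/11
sum k=0..0:
  [0] +1/720 = 1/720
S = 1/720
C² = P²·S² = 16/33 ; C = +0.696311

+√(16/33) ≈ +0.696311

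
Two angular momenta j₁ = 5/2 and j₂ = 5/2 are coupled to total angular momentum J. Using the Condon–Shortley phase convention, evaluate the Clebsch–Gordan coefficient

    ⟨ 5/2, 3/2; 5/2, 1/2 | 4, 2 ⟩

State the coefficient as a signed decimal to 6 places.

j₁+j₂−J=1  J+j₁−j₂=4  J−j₁+j₂=4  j₁+j₂+J+1=10
(j₁±m₁, j₂±m₂, J±M) = (4,1,3,2,6,2)
P² = 20736/35
sum k=0..1:
  [0] +1/36 = 1/36
  [1] −1/96 = -1/96
S = 5/288
C² = P²·S² = 5/28 ; C = +0.422577

+0.422577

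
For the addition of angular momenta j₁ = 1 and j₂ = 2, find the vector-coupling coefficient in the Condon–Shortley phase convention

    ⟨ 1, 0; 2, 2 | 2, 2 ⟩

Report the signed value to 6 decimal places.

−√(2/3) = -0.816497

j₁+j₂−J=1  J+j₁−j₂=1  J−j₁+j₂=3  j₁+j₂+J+1=6
(j₁±m₁, j₂±m₂, J±M) = (1,1,4,0,4,0)
P² = 24
sum k=1..1:
  [1] −1/6 = -1/6
S = -1/6
C² = P²·S² = 2/3 ; C = -0.816497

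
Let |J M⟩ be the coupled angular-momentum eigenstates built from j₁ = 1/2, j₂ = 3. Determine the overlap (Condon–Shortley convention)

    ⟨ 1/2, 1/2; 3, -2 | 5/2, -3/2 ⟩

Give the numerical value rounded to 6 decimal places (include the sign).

+0.845154  (= +√(5/7))

√[6·1!0!5!/7! · 1!0!1!5!1!4!] = √(2880/7)
  +(−1)^0/∏(0,1,0,1,0,4)! = 1/24  (running 1/24)
⟨..|..⟩ = √(2880/7)·(1/24) = +0.845154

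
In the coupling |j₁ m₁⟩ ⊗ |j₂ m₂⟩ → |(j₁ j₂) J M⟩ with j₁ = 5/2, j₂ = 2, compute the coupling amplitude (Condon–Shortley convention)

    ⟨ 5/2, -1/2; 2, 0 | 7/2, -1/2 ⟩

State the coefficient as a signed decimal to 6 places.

triangle: 1!·4!·3!/9! = 144/362880
(j±m)!: 2!·3!·2!·2!·3!·4! = 6912
prefactor² = (2J+1)·Δ·N² = 768/35
  k=0: +1/(0!·1!·3!·2!·1!·1!) = 1/12
  k=1: −1/(1!·0!·2!·1!·2!·2!) = -1/8
Σ = -1/24  ⇒  CG² = 768/35·(-1/24)² = 4/105
CG = −√(4/105) = -0.195180

−√(4/105) ≈ -0.195180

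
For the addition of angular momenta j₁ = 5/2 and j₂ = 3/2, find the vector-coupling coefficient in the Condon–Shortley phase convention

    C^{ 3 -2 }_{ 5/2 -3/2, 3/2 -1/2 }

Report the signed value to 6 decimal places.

−√(1/12) = -0.288675

triangle: 1!·4!·2!/8! = 48/40320
(j±m)!: 1!·4!·1!·2!·1!·5! = 5760
prefactor² = (2J+1)·Δ·N² = 48
  k=0: +1/(0!·1!·4!·1!·0!·1!) = 1/24
  k=1: −1/(1!·0!·3!·0!·1!·2!) = -1/12
Σ = -1/24  ⇒  CG² = 48·(-1/24)² = 1/12
CG = −√(1/12) = -0.288675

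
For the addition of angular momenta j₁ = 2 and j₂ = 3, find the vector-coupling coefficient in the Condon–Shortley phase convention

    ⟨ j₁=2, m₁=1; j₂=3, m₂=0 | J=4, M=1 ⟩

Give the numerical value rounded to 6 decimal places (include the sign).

j₁+j₂−J=1  J+j₁−j₂=3  J−j₁+j₂=5  j₁+j₂+J+1=10
(j₁±m₁, j₂±m₂, J±M) = (3,1,3,3,5,3)
P² = 1944/7
sum k=0..1:
  [0] +1/24 = 1/24
  [1] −1/72 = -1/72
S = 1/36
C² = P²·S² = 3/14 ; C = +0.462910

+0.462910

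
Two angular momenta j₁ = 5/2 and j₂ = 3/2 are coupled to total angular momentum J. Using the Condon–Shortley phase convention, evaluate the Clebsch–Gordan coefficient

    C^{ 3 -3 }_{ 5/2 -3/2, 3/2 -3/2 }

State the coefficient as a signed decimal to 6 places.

+0.612372  (= +√(3/8))

√[7·1!4!2!/8! · 1!4!0!3!0!6!] = √(864)
  +(−1)^0/∏(0,1,4,0,0,2)! = 1/48  (running 1/48)
⟨..|..⟩ = √(864)·(1/48) = +0.612372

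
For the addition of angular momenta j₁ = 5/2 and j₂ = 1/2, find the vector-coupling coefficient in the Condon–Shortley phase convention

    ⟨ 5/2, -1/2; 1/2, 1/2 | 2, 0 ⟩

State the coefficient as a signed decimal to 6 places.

j₁+j₂−J=1  J+j₁−j₂=4  J−j₁+j₂=0  j₁+j₂+J+1=6
(j₁±m₁, j₂±m₂, J±M) = (2,3,1,0,2,2)
P² = 8
sum k=1..1:
  [1] −1/4 = -1/4
S = -1/4
C² = P²·S² = 1/2 ; C = -0.707107

−√(1/2) = -0.707107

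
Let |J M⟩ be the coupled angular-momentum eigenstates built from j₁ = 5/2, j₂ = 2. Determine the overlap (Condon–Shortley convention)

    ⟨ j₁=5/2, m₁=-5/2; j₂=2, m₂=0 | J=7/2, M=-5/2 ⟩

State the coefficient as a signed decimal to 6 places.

−√(10/21) = -0.690066

√[8·1!4!3!/9! · 0!5!2!2!1!6!] = √(7680/7)
  +(−1)^1/∏(1,0,4,1,0,2)! = -1/48  (running -1/48)
⟨..|..⟩ = √(7680/7)·(-1/48) = -0.690066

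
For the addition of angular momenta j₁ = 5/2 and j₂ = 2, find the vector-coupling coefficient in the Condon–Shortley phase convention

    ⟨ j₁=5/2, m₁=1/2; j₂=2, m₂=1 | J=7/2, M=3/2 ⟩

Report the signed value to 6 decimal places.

√[8·1!4!3!/9! · 3!2!3!1!5!2!] = √(384/7)
  +(−1)^0/∏(0,1,2,3,2,0)! = 1/24  (running 1/24)
  +(−1)^1/∏(1,0,1,2,3,1)! = -1/12  (running -1/24)
⟨..|..⟩ = √(384/7)·(-1/24) = -0.308607

-0.308607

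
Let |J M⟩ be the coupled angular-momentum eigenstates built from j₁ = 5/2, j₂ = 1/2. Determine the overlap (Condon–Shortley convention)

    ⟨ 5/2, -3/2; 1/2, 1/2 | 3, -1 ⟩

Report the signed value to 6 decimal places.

+0.577350

j₁+j₂−J=0  J+j₁−j₂=5  J−j₁+j₂=1  j₁+j₂+J+1=7
(j₁±m₁, j₂±m₂, J±M) = (1,4,1,0,2,4)
P² = 192
sum k=0..0:
  [0] +1/24 = 1/24
S = 1/24
C² = P²·S² = 1/3 ; C = +0.577350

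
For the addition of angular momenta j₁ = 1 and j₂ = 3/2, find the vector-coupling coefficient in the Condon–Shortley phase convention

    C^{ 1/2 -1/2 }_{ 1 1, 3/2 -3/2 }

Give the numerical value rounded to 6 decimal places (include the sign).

+√(1/2) ≈ +0.707107

√[2·2!0!1!/4! · 2!0!0!3!0!1!] = √(2)
  +(−1)^0/∏(0,2,0,0,0,1)! = 1/2  (running 1/2)
⟨..|..⟩ = √(2)·(1/2) = +0.707107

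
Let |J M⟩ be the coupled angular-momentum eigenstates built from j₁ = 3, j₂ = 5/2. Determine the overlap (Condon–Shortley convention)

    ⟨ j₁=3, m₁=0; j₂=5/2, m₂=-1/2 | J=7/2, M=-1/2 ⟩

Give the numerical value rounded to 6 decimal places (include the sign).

−√(4/21) ≈ -0.436436

√[8·2!4!3!/10! · 3!3!2!3!3!4!] = √(6912/175)
  +(−1)^0/∏(0,2,3,2,1,1)! = 1/24  (running 1/24)
  +(−1)^1/∏(1,1,2,1,2,2)! = -1/8  (running -1/12)
  +(−1)^2/∏(2,0,1,0,3,3)! = 1/72  (running -5/72)
⟨..|..⟩ = √(6912/175)·(-5/72) = -0.436436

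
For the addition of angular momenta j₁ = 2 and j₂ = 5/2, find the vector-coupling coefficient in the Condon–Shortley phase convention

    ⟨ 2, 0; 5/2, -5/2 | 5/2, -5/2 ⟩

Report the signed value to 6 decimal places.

j₁+j₂−J=2  J+j₁−j₂=2  J−j₁+j₂=3  j₁+j₂+J+1=8
(j₁±m₁, j₂±m₂, J±M) = (2,2,0,5,0,5)
P² = 1440/7
sum k=0..0:
  [0] +1/24 = 1/24
S = 1/24
C² = P²·S² = 5/14 ; C = +0.597614

+0.597614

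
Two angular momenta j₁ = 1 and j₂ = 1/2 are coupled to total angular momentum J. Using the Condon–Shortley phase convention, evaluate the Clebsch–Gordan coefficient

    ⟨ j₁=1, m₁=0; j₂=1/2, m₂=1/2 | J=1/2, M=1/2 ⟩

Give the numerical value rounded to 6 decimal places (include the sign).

j₁+j₂−J=1  J+j₁−j₂=1  J−j₁+j₂=0  j₁+j₂+J+1=3
(j₁±m₁, j₂±m₂, J±M) = (1,1,1,0,1,0)
P² = 1/3
sum k=1..1:
  [1] −1/1 = -1
S = -1
C² = P²·S² = 1/3 ; C = -0.577350

−√(1/3) ≈ -0.577350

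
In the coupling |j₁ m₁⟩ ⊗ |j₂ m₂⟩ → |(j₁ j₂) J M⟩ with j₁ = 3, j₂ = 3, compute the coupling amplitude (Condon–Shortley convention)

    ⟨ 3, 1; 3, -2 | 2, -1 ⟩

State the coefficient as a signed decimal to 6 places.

triangle: 4!·2!·2!/9! = 96/362880
(j±m)!: 4!·2!·1!·5!·1!·3! = 34560
prefactor² = (2J+1)·Δ·N² = 320/7
  k=0: +1/(0!·4!·2!·1!·0!·1!) = 1/48
  k=1: −1/(1!·3!·1!·0!·1!·2!) = -1/12
Σ = -1/16  ⇒  CG² = 320/7·(-1/16)² = 5/28
CG = −√(5/28) = -0.422577

−√(5/28) = -0.422577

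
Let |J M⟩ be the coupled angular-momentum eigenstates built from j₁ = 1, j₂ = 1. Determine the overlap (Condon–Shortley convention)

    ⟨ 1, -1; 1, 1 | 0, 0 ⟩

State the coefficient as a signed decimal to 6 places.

√[1·2!0!0!/3! · 0!2!2!0!0!0!] = √(4/3)
  +(−1)^2/∏(2,0,0,0,0,0)! = 1/2  (running 1/2)
⟨..|..⟩ = √(4/3)·(1/2) = +0.577350

+0.577350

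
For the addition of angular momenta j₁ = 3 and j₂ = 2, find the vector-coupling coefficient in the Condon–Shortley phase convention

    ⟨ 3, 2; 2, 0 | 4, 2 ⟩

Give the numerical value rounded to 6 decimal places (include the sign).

triangle: 1!×5!×3!/10! = 720/3628800
(j±m)!: 5!×1!×2!×2!×6!×2! = 691200
prefactor² = (2J+1)×Δ×N² = 8640/7
  k=0: +1/(0!×1!×1!×2!×4!×1!) = 1/48
  k=1: −1/(1!×0!×0!×1!×5!×2!) = -1/240
Σ = 1/60  ⇒  CG² = 8640/7×1/60² = 12/35
CG = +√(12/35) = +0.585540

+0.585540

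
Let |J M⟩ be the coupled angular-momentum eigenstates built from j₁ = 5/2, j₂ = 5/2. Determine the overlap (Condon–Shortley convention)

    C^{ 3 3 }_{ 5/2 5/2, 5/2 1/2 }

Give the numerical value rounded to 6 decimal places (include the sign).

+√(5/18) = +0.527046

j₁+j₂−J=2  J+j₁−j₂=3  J−j₁+j₂=3  j₁+j₂+J+1=9
(j₁±m₁, j₂±m₂, J±M) = (5,0,3,2,6,0)
P² = 1440
sum k=0..0:
  [0] +1/72 = 1/72
S = 1/72
C² = P²·S² = 5/18 ; C = +0.527046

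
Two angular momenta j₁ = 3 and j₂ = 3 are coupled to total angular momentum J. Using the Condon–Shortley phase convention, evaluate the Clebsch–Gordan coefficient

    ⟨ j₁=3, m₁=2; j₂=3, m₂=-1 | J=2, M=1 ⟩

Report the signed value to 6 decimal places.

j₁+j₂−J=4  J+j₁−j₂=2  J−j₁+j₂=2  j₁+j₂+J+1=9
(j₁±m₁, j₂±m₂, J±M) = (5,1,2,4,3,1)
P² = 320/7
sum k=0..1:
  [0] +1/48 = 1/48
  [1] −1/12 = -1/12
S = -1/16
C² = P²·S² = 5/28 ; C = -0.422577

−√(5/28) = -0.422577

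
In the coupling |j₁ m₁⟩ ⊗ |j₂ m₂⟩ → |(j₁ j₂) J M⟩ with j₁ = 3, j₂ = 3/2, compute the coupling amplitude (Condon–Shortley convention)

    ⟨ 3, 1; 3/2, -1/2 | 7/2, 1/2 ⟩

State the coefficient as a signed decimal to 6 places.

j₁+j₂−J=1  J+j₁−j₂=5  J−j₁+j₂=2  j₁+j₂+J+1=9
(j₁±m₁, j₂±m₂, J±M) = (4,2,1,2,4,3)
P² = 512/7
sum k=0..1:
  [0] +1/12 = 1/12
  [1] −1/48 = -1/48
S = 1/16
C² = P²·S² = 2/7 ; C = +0.534522

+√(2/7) ≈ +0.534522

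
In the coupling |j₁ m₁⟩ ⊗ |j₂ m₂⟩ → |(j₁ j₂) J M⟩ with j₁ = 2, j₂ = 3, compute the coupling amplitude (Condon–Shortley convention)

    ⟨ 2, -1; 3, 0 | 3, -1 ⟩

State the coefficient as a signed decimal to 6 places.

-0.182574

√[7·2!2!4!/9! · 1!3!3!3!2!4!] = √(96/5)
  +(−1)^1/∏(1,1,2,2,0,2)! = -1/8  (running -1/8)
  +(−1)^2/∏(2,0,1,1,1,3)! = 1/12  (running -1/24)
⟨..|..⟩ = √(96/5)·(-1/24) = -0.182574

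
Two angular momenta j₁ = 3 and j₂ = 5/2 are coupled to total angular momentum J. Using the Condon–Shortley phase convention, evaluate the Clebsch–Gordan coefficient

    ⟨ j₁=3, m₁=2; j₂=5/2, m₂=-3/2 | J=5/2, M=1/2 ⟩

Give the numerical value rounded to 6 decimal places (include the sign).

√[6·3!3!2!/9! · 5!1!1!4!3!2!] = √(288/7)
  +(−1)^0/∏(0,3,1,1,2,1)! = 1/12  (running 1/12)
  +(−1)^1/∏(1,2,0,0,3,2)! = -1/24  (running 1/24)
⟨..|..⟩ = √(288/7)·(1/24) = +0.267261

+√(1/14) ≈ +0.267261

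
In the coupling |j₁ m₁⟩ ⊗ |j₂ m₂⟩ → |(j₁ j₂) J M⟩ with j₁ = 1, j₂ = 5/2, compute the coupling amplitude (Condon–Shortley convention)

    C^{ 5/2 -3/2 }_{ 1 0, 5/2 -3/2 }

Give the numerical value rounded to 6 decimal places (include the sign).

√[6·1!1!4!/7! · 1!1!1!4!1!4!] = √(576/35)
  +(−1)^0/∏(0,1,1,1,0,3)! = 1/6  (running 1/6)
  +(−1)^1/∏(1,0,0,0,1,4)! = -1/24  (running 1/8)
⟨..|..⟩ = √(576/35)·(1/8) = +0.507093

+√(9/35) = +0.507093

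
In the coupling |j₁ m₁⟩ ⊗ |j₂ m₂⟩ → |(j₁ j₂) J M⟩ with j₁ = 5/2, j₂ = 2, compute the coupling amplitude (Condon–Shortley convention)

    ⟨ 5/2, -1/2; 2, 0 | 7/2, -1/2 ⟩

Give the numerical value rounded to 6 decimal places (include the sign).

−√(4/105) ≈ -0.195180

√[8·1!4!3!/9! · 2!3!2!2!3!4!] = √(768/35)
  +(−1)^0/∏(0,1,3,2,1,1)! = 1/12  (running 1/12)
  +(−1)^1/∏(1,0,2,1,2,2)! = -1/8  (running -1/24)
⟨..|..⟩ = √(768/35)·(-1/24) = -0.195180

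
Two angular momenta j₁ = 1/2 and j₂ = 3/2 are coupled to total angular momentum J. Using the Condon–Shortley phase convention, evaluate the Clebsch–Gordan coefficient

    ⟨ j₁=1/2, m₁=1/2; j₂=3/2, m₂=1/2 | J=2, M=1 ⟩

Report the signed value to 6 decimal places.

+0.866025

j₁+j₂−J=0  J+j₁−j₂=1  J−j₁+j₂=3  j₁+j₂+J+1=5
(j₁±m₁, j₂±m₂, J±M) = (1,0,2,1,3,1)
P² = 3
sum k=0..0:
  [0] +1/2 = 1/2
S = 1/2
C² = P²·S² = 3/4 ; C = +0.866025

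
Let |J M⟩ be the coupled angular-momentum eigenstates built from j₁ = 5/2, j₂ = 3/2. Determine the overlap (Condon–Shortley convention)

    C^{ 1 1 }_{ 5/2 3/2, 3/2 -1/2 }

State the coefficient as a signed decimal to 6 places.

−√(3/10) ≈ -0.547723

√[3·3!2!0!/6! · 4!1!1!2!2!0!] = √(24/5)
  +(−1)^1/∏(1,2,0,0,2,0)! = -1/4  (running -1/4)
⟨..|..⟩ = √(24/5)·(-1/4) = -0.547723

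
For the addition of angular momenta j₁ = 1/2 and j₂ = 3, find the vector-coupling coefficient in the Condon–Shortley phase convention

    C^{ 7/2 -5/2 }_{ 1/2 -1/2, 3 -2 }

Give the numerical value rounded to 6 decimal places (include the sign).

+√(6/7) = +0.925820

j₁+j₂−J=0  J+j₁−j₂=1  J−j₁+j₂=6  j₁+j₂+J+1=8
(j₁±m₁, j₂±m₂, J±M) = (0,1,1,5,1,6)
P² = 86400/7
sum k=0..0:
  [0] +1/120 = 1/120
S = 1/120
C² = P²·S² = 6/7 ; C = +0.925820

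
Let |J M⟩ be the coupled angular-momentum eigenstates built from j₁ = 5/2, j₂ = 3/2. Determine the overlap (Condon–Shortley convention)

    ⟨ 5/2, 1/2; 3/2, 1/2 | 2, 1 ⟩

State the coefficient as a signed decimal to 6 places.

−√(25/84) = -0.545545

triangle: 2!·3!·1!/7! = 12/5040
(j±m)!: 3!·2!·2!·1!·3!·1! = 144
prefactor² = (2J+1)·Δ·N² = 12/7
  k=1: −1/(1!·1!·1!·1!·2!·0!) = -1/2
  k=2: +1/(2!·0!·0!·0!·3!·1!) = 1/12
Σ = -5/12  ⇒  CG² = 12/7·(-5/12)² = 25/84
CG = −√(25/84) = -0.545545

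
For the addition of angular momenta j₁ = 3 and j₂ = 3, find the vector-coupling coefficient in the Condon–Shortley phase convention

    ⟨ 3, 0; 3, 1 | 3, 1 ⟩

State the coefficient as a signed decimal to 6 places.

triangle: 3!×3!×3!/10! = 216/3628800
(j±m)!: 3!×3!×4!×2!×4!×2! = 82944
prefactor² = (2J+1)×Δ×N² = 864/25
  k=1: −1/(1!×2!×2!×3!×1!×0!) = -1/24
  k=2: +1/(2!×1!×1!×2!×2!×1!) = 1/8
  k=3: −1/(3!×0!×0!×1!×3!×2!) = -1/72
Σ = 5/72  ⇒  CG² = 864/25×5/72² = 1/6
CG = +√(1/6) = +0.408248

+√(1/6) = +0.408248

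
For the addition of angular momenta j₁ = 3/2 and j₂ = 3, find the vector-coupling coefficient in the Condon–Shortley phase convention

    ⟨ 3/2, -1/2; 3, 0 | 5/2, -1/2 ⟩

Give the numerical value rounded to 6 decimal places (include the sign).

triangle: 2!×1!×4!/8! = 48/40320
(j±m)!: 1!×2!×3!×3!×2!×3! = 864
prefactor² = (2J+1)×Δ×N² = 216/35
  k=1: −1/(1!×1!×1!×2!×0!×2!) = -1/4
  k=2: +1/(2!×0!×0!×1!×1!×3!) = 1/12
Σ = -1/6  ⇒  CG² = 216/35×(-1/6)² = 6/35
CG = −√(6/35) = -0.414039

-0.414039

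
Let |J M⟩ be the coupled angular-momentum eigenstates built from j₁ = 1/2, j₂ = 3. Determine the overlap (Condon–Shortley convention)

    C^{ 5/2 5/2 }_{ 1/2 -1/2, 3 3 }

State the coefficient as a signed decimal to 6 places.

−√(6/7) ≈ -0.925820

triangle: 1!×0!×5!/7! = 120/5040
(j±m)!: 0!×1!×6!×0!×5!×0! = 86400
prefactor² = (2J+1)×Δ×N² = 86400/7
  k=1: −1/(1!×0!×0!×5!×0!×0!) = -1/120
Σ = -1/120  ⇒  CG² = 86400/7×(-1/120)² = 6/7
CG = −√(6/7) = -0.925820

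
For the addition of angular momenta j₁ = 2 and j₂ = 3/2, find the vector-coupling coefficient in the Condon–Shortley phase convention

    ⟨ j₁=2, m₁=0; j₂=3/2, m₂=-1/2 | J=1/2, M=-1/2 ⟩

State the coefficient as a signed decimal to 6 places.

√[2·3!1!0!/5! · 2!2!1!2!0!1!] = √(4/5)
  +(−1)^1/∏(1,2,1,0,0,0)! = -1/2  (running -1/2)
⟨..|..⟩ = √(4/5)·(-1/2) = -0.447214

−√(1/5) ≈ -0.447214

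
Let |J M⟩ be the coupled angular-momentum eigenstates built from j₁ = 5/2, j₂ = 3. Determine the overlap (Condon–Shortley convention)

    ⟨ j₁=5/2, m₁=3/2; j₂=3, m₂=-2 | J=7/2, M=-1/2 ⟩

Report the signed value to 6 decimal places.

triangle: 2!×3!×4!/10! = 288/3628800
(j±m)!: 4!×1!×1!×5!×3!×4! = 414720
prefactor² = (2J+1)×Δ×N² = 9216/35
  k=0: +1/(0!×2!×1!×1!×2!×3!) = 1/24
  k=1: −1/(1!×1!×0!×0!×3!×4!) = -1/144
Σ = 5/144  ⇒  CG² = 9216/35×5/144² = 20/63
CG = +√(20/63) = +0.563436

+√(20/63) ≈ +0.563436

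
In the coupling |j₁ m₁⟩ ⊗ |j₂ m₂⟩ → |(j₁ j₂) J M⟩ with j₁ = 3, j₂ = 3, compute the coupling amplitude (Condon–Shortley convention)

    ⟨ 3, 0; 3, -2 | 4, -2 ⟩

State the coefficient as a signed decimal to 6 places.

+√(3/154) ≈ +0.139573

j₁+j₂−J=2  J+j₁−j₂=4  J−j₁+j₂=4  j₁+j₂+J+1=11
(j₁±m₁, j₂±m₂, J±M) = (3,3,1,5,2,6)
P² = 124416/77
sum k=0..1:
  [0] +1/72 = 1/72
  [1] −1/96 = -1/96
S = 1/288
C² = P²·S² = 3/154 ; C = +0.139573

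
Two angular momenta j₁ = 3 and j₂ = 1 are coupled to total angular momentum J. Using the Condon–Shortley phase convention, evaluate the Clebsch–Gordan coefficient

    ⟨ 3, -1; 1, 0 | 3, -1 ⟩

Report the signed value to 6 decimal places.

-0.288675  (= −√(1/12))

√[7·1!5!1!/8! · 2!4!1!1!2!4!] = √(48)
  +(−1)^0/∏(0,1,4,1,1,0)! = 1/24  (running 1/24)
  +(−1)^1/∏(1,0,3,0,2,1)! = -1/12  (running -1/24)
⟨..|..⟩ = √(48)·(-1/24) = -0.288675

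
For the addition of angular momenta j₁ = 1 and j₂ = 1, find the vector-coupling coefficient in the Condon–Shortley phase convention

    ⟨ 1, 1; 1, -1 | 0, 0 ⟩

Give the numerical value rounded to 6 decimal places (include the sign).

triangle: 2!×0!×0!/3! = 2/6
(j±m)!: 2!×0!×0!×2!×0!×0! = 4
prefactor² = (2J+1)×Δ×N² = 4/3
  k=0: +1/(0!×2!×0!×0!×0!×0!) = 1/2
Σ = 1/2  ⇒  CG² = 4/3×1/2² = 1/3
CG = +√(1/3) = +0.577350

+0.577350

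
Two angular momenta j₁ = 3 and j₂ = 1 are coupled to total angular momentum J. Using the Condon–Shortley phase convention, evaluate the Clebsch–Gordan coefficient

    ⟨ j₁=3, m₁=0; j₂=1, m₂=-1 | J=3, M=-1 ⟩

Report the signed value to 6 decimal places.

+√(1/2) = +0.707107

j₁+j₂−J=1  J+j₁−j₂=5  J−j₁+j₂=1  j₁+j₂+J+1=8
(j₁±m₁, j₂±m₂, J±M) = (3,3,0,2,2,4)
P² = 72
sum k=0..0:
  [0] +1/12 = 1/12
S = 1/12
C² = P²·S² = 1/2 ; C = +0.707107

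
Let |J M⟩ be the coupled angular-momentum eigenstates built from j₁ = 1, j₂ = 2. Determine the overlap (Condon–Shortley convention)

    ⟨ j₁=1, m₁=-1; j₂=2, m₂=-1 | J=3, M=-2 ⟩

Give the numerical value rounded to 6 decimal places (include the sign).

j₁+j₂−J=0  J+j₁−j₂=2  J−j₁+j₂=4  j₁+j₂+J+1=7
(j₁±m₁, j₂±m₂, J±M) = (0,2,1,3,1,5)
P² = 96
sum k=0..0:
  [0] +1/12 = 1/12
S = 1/12
C² = P²·S² = 2/3 ; C = +0.816497

+√(2/3) ≈ +0.816497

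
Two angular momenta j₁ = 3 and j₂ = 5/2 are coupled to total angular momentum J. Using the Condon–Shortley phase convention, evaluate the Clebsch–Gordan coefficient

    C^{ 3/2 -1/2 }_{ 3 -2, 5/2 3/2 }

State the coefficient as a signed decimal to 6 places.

-0.218218

j₁+j₂−J=4  J+j₁−j₂=2  J−j₁+j₂=1  j₁+j₂+J+1=8
(j₁±m₁, j₂±m₂, J±M) = (1,5,4,1,1,2)
P² = 192/7
sum k=3..4:
  [3] −1/12 = -1/12
  [4] +1/24 = 1/24
S = -1/24
C² = P²·S² = 1/21 ; C = -0.218218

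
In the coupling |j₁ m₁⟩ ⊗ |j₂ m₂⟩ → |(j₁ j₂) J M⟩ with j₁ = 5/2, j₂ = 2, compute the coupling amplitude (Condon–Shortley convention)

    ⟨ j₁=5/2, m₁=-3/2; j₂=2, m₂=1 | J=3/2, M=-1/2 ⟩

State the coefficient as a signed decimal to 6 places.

+0.138013  (= +√(2/105))

j₁+j₂−J=3  J+j₁−j₂=2  J−j₁+j₂=1  j₁+j₂+J+1=7
(j₁±m₁, j₂±m₂, J±M) = (1,4,3,1,1,2)
P² = 96/35
sum k=2..3:
  [2] +1/4 = 1/4
  [3] −1/6 = -1/6
S = 1/12
C² = P²·S² = 2/105 ; C = +0.138013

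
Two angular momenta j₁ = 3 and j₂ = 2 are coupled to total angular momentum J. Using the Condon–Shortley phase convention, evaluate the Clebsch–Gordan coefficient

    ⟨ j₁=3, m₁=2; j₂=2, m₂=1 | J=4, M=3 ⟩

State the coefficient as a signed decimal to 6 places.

√[9·1!5!3!/10! · 5!1!3!1!7!1!] = √(6480)
  +(−1)^0/∏(0,1,1,3,4,0)! = 1/144  (running 1/144)
  +(−1)^1/∏(1,0,0,2,5,1)! = -1/240  (running 1/360)
⟨..|..⟩ = √(6480)·(1/360) = +0.223607

+0.223607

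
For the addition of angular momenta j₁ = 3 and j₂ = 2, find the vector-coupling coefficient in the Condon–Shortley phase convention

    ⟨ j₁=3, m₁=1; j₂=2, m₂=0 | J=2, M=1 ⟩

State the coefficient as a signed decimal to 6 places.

j₁+j₂−J=3  J+j₁−j₂=3  J−j₁+j₂=1  j₁+j₂+J+1=8
(j₁±m₁, j₂±m₂, J±M) = (4,2,2,2,3,1)
P² = 36/7
sum k=1..2:
  [1] −1/4 = -1/4
  [2] +1/12 = 1/12
S = -1/6
C² = P²·S² = 1/7 ; C = -0.377964

-0.377964  (= −√(1/7))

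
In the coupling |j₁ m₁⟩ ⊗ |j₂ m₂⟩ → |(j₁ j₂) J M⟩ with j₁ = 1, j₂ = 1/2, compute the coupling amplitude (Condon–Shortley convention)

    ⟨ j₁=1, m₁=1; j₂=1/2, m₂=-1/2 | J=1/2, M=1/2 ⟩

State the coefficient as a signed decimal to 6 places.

+√(2/3) = +0.816497

√[2·1!1!0!/3! · 2!0!0!1!1!0!] = √(2/3)
  +(−1)^0/∏(0,1,0,0,1,0)! = 1  (running 1)
⟨..|..⟩ = √(2/3)·(1) = +0.816497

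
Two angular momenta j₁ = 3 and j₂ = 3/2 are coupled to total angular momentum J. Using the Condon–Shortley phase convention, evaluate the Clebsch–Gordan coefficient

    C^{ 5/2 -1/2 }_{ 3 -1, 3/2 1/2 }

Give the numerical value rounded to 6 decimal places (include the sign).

-0.119523

triangle: 2!·4!·1!/8! = 48/40320
(j±m)!: 2!·4!·2!·1!·2!·3! = 1152
prefactor² = (2J+1)·Δ·N² = 288/35
  k=1: −1/(1!·1!·3!·1!·1!·0!) = -1/6
  k=2: +1/(2!·0!·2!·0!·2!·1!) = 1/8
Σ = -1/24  ⇒  CG² = 288/35·(-1/24)² = 1/70
CG = −√(1/70) = -0.119523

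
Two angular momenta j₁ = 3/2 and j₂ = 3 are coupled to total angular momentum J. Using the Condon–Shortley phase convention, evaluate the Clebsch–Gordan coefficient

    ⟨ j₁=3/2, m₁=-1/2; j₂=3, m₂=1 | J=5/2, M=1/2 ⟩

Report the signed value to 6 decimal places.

triangle: 2!×1!×4!/8! = 48/40320
(j±m)!: 1!×2!×4!×2!×3!×2! = 1152
prefactor² = (2J+1)×Δ×N² = 288/35
  k=1: −1/(1!×1!×1!×3!×0!×1!) = -1/6
  k=2: +1/(2!×0!×0!×2!×1!×2!) = 1/8
Σ = -1/24  ⇒  CG² = 288/35×(-1/24)² = 1/70
CG = −√(1/70) = -0.119523

-0.119523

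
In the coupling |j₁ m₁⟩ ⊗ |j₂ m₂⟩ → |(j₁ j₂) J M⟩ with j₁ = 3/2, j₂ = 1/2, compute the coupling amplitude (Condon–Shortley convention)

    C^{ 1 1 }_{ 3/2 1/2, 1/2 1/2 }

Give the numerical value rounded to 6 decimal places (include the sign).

triangle: 1!*2!*0!/4! = 2/24
(j±m)!: 2!*1!*1!*0!*2!*0! = 4
prefactor² = (2J+1)*Δ*N² = 1
  k=1: −1/(1!*0!*0!*0!*2!*0!) = -1/2
Σ = -1/2  ⇒  CG² = 1*(-1/2)² = 1/4
CG = −√(1/4) = -0.500000

−√(1/4) ≈ -0.500000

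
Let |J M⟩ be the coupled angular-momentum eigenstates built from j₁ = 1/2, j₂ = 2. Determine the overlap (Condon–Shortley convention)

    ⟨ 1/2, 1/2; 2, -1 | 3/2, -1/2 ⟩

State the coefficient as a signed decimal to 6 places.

+0.774597  (= +√(3/5))

√[4·1!0!3!/5! · 1!0!1!3!1!2!] = √(12/5)
  +(−1)^0/∏(0,1,0,1,0,2)! = 1/2  (running 1/2)
⟨..|..⟩ = √(12/5)·(1/2) = +0.774597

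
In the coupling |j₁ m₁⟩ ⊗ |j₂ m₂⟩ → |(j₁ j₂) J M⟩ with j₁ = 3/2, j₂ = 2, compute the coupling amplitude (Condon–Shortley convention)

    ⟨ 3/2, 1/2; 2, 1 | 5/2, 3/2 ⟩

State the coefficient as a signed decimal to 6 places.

−√(1/35) = -0.169031

√[6·1!2!3!/7! · 2!1!3!1!4!1!] = √(144/35)
  +(−1)^0/∏(0,1,1,3,1,0)! = 1/6  (running 1/6)
  +(−1)^1/∏(1,0,0,2,2,1)! = -1/4  (running -1/12)
⟨..|..⟩ = √(144/35)·(-1/12) = -0.169031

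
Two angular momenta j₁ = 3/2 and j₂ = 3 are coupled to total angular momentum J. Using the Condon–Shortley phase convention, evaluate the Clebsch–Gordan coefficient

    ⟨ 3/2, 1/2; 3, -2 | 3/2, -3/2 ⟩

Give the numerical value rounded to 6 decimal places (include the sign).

−√(2/7) ≈ -0.534522

√[4·3!0!3!/7! · 2!1!1!5!0!3!] = √(288/7)
  +(−1)^1/∏(1,2,0,0,0,3)! = -1/12  (running -1/12)
⟨..|..⟩ = √(288/7)·(-1/12) = -0.534522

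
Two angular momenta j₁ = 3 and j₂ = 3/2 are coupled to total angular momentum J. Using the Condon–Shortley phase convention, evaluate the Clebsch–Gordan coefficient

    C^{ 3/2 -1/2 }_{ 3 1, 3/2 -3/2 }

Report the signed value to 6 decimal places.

√[4·3!3!0!/7! · 4!2!0!3!1!2!] = √(576/35)
  +(−1)^0/∏(0,3,2,0,1,0)! = 1/12  (running 1/12)
⟨..|..⟩ = √(576/35)·(1/12) = +0.338062

+0.338062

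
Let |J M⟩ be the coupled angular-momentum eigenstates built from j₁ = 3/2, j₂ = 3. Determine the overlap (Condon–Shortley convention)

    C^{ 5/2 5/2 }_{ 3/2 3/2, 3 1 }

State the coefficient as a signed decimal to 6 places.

triangle: 2!·1!·4!/8! = 48/40320
(j±m)!: 3!·0!·4!·2!·5!·0! = 34560
prefactor² = (2J+1)·Δ·N² = 1728/7
  k=0: +1/(0!·2!·0!·4!·1!·0!) = 1/48
Σ = 1/48  ⇒  CG² = 1728/7·1/48² = 3/28
CG = +√(3/28) = +0.327327

+√(3/28) = +0.327327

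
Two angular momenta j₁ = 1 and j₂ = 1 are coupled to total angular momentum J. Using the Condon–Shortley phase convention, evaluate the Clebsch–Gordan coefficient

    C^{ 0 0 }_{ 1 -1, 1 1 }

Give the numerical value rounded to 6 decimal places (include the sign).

triangle: 2!*0!*0!/3! = 2/6
(j±m)!: 0!*2!*2!*0!*0!*0! = 4
prefactor² = (2J+1)*Δ*N² = 4/3
  k=2: +1/(2!*0!*0!*0!*0!*0!) = 1/2
Σ = 1/2  ⇒  CG² = 4/3*1/2² = 1/3
CG = +√(1/3) = +0.577350

+√(1/3) ≈ +0.577350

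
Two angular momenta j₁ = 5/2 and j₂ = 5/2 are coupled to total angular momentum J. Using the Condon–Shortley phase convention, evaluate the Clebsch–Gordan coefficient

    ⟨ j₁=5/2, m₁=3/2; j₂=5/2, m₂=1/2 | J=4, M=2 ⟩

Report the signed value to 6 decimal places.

√[9·1!4!4!/10! · 4!1!3!2!6!2!] = √(20736/35)
  +(−1)^0/∏(0,1,1,3,3,1)! = 1/36  (running 1/36)
  +(−1)^1/∏(1,0,0,2,4,2)! = -1/96  (running 5/288)
⟨..|..⟩ = √(20736/35)·(5/288) = +0.422577

+0.422577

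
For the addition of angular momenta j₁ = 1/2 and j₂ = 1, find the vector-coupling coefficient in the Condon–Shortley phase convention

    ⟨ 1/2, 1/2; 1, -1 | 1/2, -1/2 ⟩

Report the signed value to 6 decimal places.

triangle: 1!·0!·1!/3! = 1/6
(j±m)!: 1!·0!·0!·2!·0!·1! = 2
prefactor² = (2J+1)·Δ·N² = 2/3
  k=0: +1/(0!·1!·0!·0!·0!·1!) = 1
Σ = 1  ⇒  CG² = 2/3·1² = 2/3
CG = +√(2/3) = +0.816497

+0.816497  (= +√(2/3))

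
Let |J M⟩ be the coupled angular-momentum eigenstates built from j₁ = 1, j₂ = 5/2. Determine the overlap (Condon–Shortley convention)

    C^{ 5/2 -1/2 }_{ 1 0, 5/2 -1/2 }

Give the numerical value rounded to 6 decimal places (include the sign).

+√(1/35) ≈ +0.169031

triangle: 1!*1!*4!/7! = 24/5040
(j±m)!: 1!*1!*2!*3!*2!*3! = 144
prefactor² = (2J+1)*Δ*N² = 144/35
  k=0: +1/(0!*1!*1!*2!*0!*2!) = 1/4
  k=1: −1/(1!*0!*0!*1!*1!*3!) = -1/6
Σ = 1/12  ⇒  CG² = 144/35*1/12² = 1/35
CG = +√(1/35) = +0.169031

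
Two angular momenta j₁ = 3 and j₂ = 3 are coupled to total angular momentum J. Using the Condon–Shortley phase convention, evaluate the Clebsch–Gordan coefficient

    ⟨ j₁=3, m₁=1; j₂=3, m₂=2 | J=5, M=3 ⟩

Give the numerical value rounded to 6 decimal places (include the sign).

j₁+j₂−J=1  J+j₁−j₂=5  J−j₁+j₂=5  j₁+j₂+J+1=12
(j₁±m₁, j₂±m₂, J±M) = (4,2,5,1,8,2)
P² = 153600
sum k=0..1:
  [0] +1/1440 = 1/1440
  [1] −1/576 = -1/576
S = -1/960
C² = P²·S² = 1/6 ; C = -0.408248

-0.408248  (= −√(1/6))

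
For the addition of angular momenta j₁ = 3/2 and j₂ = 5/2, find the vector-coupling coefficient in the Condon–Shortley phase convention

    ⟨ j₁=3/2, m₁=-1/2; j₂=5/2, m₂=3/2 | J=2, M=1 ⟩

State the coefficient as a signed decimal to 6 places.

√[5·2!1!3!/7! · 1!2!4!1!3!1!] = √(24/7)
  +(−1)^1/∏(1,1,1,3,0,0)! = -1/6  (running -1/6)
  +(−1)^2/∏(2,0,0,2,1,1)! = 1/4  (running 1/12)
⟨..|..⟩ = √(24/7)·(1/12) = +0.154303

+0.154303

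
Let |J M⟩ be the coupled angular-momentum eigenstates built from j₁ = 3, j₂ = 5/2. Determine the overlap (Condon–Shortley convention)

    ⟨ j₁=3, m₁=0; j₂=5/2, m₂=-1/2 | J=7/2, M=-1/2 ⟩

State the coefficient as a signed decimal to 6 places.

-0.436436  (= −√(4/21))

j₁+j₂−J=2  J+j₁−j₂=4  J−j₁+j₂=3  j₁+j₂+J+1=10
(j₁±m₁, j₂±m₂, J±M) = (3,3,2,3,3,4)
P² = 6912/175
sum k=0..2:
  [0] +1/24 = 1/24
  [1] −1/8 = -1/8
  [2] +1/72 = 1/72
S = -5/72
C² = P²·S² = 4/21 ; C = -0.436436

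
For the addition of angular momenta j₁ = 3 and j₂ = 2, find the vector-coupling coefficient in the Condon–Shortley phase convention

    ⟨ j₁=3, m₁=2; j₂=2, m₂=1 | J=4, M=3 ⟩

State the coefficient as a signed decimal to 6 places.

triangle: 1!·5!·3!/10! = 720/3628800
(j±m)!: 5!·1!·3!·1!·7!·1! = 3628800
prefactor² = (2J+1)·Δ·N² = 6480
  k=0: +1/(0!·1!·1!·3!·4!·0!) = 1/144
  k=1: −1/(1!·0!·0!·2!·5!·1!) = -1/240
Σ = 1/360  ⇒  CG² = 6480·1/360² = 1/20
CG = +√(1/20) = +0.223607

+0.223607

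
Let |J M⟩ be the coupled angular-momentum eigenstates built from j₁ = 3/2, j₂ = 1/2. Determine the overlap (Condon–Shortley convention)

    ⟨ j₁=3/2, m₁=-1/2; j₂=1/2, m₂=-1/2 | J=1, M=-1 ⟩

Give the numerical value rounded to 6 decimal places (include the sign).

triangle: 1!*2!*0!/4! = 2/24
(j±m)!: 1!*2!*0!*1!*0!*2! = 4
prefactor² = (2J+1)*Δ*N² = 1
  k=0: +1/(0!*1!*2!*0!*0!*0!) = 1/2
Σ = 1/2  ⇒  CG² = 1*1/2² = 1/4
CG = +√(1/4) = +0.500000

+0.500000  (= +√(1/4))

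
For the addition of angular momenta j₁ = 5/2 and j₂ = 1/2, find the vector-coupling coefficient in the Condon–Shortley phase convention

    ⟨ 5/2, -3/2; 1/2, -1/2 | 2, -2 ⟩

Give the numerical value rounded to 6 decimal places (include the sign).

triangle: 1!×4!×0!/6! = 24/720
(j±m)!: 1!×4!×0!×1!×0!×4! = 576
prefactor² = (2J+1)×Δ×N² = 96
  k=0: +1/(0!×1!×4!×0!×0!×0!) = 1/24
Σ = 1/24  ⇒  CG² = 96×1/24² = 1/6
CG = +√(1/6) = +0.408248

+√(1/6) ≈ +0.408248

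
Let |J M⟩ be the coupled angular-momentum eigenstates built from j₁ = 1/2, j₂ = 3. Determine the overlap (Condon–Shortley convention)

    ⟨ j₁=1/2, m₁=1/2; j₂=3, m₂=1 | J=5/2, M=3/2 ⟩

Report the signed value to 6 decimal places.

+√(2/7) = +0.534522

j₁+j₂−J=1  J+j₁−j₂=0  J−j₁+j₂=5  j₁+j₂+J+1=7
(j₁±m₁, j₂±m₂, J±M) = (1,0,4,2,4,1)
P² = 1152/7
sum k=0..0:
  [0] +1/24 = 1/24
S = 1/24
C² = P²·S² = 2/7 ; C = +0.534522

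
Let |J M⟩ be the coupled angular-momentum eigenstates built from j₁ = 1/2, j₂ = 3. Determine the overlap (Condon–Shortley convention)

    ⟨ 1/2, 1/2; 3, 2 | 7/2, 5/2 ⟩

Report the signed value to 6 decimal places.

triangle: 0!×1!×6!/8! = 720/40320
(j±m)!: 1!×0!×5!×1!×6!×1! = 86400
prefactor² = (2J+1)×Δ×N² = 86400/7
  k=0: +1/(0!×0!×0!×5!×1!×1!) = 1/120
Σ = 1/120  ⇒  CG² = 86400/7×1/120² = 6/7
CG = +√(6/7) = +0.925820

+0.925820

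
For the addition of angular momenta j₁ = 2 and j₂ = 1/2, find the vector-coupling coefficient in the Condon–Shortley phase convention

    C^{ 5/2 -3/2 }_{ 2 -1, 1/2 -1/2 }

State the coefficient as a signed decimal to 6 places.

+0.894427

triangle: 0!·4!·1!/6! = 24/720
(j±m)!: 1!·3!·0!·1!·1!·4! = 144
prefactor² = (2J+1)·Δ·N² = 144/5
  k=0: +1/(0!·0!·3!·0!·1!·1!) = 1/6
Σ = 1/6  ⇒  CG² = 144/5·1/6² = 4/5
CG = +√(4/5) = +0.894427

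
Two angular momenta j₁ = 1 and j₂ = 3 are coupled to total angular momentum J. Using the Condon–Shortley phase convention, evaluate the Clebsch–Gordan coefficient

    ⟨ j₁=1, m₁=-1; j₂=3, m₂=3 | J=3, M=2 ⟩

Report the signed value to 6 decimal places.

√[7·1!1!5!/8! · 0!2!6!0!5!1!] = √(3600)
  +(−1)^1/∏(1,0,1,5,0,0)! = -1/120  (running -1/120)
⟨..|..⟩ = √(3600)·(-1/120) = -0.500000

-0.500000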